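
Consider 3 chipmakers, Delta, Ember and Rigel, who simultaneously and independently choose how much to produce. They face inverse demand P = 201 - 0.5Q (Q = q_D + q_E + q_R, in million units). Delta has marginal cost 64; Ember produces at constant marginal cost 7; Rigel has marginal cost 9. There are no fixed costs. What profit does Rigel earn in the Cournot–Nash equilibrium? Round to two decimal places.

Delta's profit: π_D = (201 - 0.5Q)q_D - (64q_D). Setting ∂π_D/∂q_D = 0: 137 - q_D - (1/2)(q_E + q_R) = 0.
Ember's first-order condition: 194 - q_E - (1/2)(q_D + q_R) = 0.
Rigel's profit: π_R = (201 - 0.5Q)q_R - (9q_R). Setting ∂π_R/∂q_R = 0: 192 - q_R - (1/2)(q_D + q_E) = 0.
Adding the 3 first-order conditions: 523 − 2Q = 0, so Q = 523/2.
Back-substituting: q_D = (137 − 523/4)/(1/2) = 25/2, q_E = (194 − 523/4)/(1/2) = 253/2, q_R = (192 − 523/4)/(1/2) = 245/2.
Price P = 201 - (1/2)·(523/2) = 281/4.
Rigel's profit: (281/4 - 9)·(245/2) = 7503.1250.

7503.13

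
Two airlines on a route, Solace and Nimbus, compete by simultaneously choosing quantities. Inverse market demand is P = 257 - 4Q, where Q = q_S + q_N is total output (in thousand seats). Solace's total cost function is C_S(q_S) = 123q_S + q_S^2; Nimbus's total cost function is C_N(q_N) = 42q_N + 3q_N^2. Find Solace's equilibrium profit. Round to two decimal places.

Solace's profit: π_S = (257 - 4Q)q_S - (123q_S + q_S²). Setting ∂π_S/∂q_S = 0: 134 - 10q_S - 4(q_N) = 0.
Nimbus's profit: π_N = (257 - 4Q)q_N - (42q_N + 3q_N²). Setting ∂π_N/∂q_N = 0: 215 - 14q_N - 4(q_S) = 0.
Best responses: q_S = (134 - 4q_N)/10, q_N = (215 - 4q_S)/14.
Solving the pair: q_S = 254/31, q_N = 807/62.
Price P = 257 - 4·(1315/62) = 172.1613.
Solace's profit: 172.1613·(254/31) - 123·(254/31) - (254/31)² = 335.6712.

335.67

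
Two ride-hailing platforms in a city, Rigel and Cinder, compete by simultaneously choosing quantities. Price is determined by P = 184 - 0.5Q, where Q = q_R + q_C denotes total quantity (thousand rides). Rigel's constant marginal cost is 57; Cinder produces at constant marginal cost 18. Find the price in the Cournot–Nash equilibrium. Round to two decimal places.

Rigel's profit: π_R = (184 - 0.5Q)q_R - (57q_R). Setting ∂π_R/∂q_R = 0: 127 - q_R - (1/2)(q_C) = 0.
Cinder's first-order condition: 166 - q_C - (1/2)(q_R) = 0.
Best responses: q_R = (127 - (1/2)q_C), q_C = (166 - (1/2)q_R).
Substituting one into the other gives q_R = 176/3 and q_C = 410/3.
Total output Q = 586/3, so price P = 184 - (1/2)·(586/3) = 259/3.

86.33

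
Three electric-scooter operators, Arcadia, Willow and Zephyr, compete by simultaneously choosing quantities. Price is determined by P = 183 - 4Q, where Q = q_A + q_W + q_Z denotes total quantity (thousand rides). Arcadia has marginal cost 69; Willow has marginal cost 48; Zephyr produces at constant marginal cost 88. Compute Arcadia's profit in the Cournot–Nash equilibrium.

196

Arcadia's profit: π_A = (183 - 4Q)q_A - (69q_A). Setting ∂π_A/∂q_A = 0: 114 - 8q_A - 4(q_W + q_Z) = 0.
Willow's first-order condition: 135 - 8q_W - 4(q_A + q_Z) = 0.
Zephyr's profit: π_Z = (183 - 4Q)q_Z - (88q_Z). Setting ∂π_Z/∂q_Z = 0: 95 - 8q_Z - 4(q_A + q_W) = 0.
Adding the 3 first-order conditions: 344 − 16Q = 0, so Q = 43/2.
Back-substituting: q_A = (114 − 86)/4 = 7, q_W = (135 − 86)/4 = 49/4, q_Z = (95 − 86)/4 = 9/4.
Price P = 183 - 4·(43/2) = 97.
Arcadia's profit: (97 - 69)·7 = 196.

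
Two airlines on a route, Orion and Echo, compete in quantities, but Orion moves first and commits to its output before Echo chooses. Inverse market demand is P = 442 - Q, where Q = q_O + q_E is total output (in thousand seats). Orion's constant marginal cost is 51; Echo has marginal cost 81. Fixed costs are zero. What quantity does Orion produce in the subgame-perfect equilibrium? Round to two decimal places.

The follower Echo best-responds to any q_O: π_E = (442 - Q)q_E - 81q_E.
Setting the follower's marginal profit to zero, 361 - q_O - 2q_E = 0, i.e. q_E = (361 - q_O)/2.
The leader anticipates this reaction. Substituting into P = 442 - Q gives P = 523/2 - (1/2)q_O, so π_O = (523/2 - (1/2)q_O)q_O - 51q_O.
Leader FOC: 421/2 - q_O = 0, so q_O = 421/2.
Then q_E = (361 - 421/2)/2 = 301/4.

210.50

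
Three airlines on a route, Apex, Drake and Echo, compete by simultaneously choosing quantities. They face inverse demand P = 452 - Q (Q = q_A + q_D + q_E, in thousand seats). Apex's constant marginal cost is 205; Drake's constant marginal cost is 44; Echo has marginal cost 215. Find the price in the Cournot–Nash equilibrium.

229

Apex's profit: π_A = (452 - Q)q_A - (205q_A). Setting ∂π_A/∂q_A = 0: 247 - 2q_A - (q_D + q_E) = 0.
Drake's profit: π_D = (452 - Q)q_D - (44q_D). Setting ∂π_D/∂q_D = 0: 408 - 2q_D - (q_A + q_E) = 0.
Echo's profit: π_E = (452 - Q)q_E - (215q_E). Setting ∂π_E/∂q_E = 0: 237 - 2q_E - (q_A + q_D) = 0.
Adding the 3 conditions: 892 − 2Q − 2Q = 0, i.e. Q = 223.
Back-substituting: q_A = (247 − 223) = 24, q_D = (408 − 223) = 185, q_E = (237 − 223) = 14.
Total output Q = 223, so price P = 452 - 223 = 229.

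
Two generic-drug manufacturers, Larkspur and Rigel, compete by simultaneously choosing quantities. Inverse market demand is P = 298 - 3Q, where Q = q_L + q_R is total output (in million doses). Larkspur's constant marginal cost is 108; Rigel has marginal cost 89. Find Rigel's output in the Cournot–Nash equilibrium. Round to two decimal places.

25.33

Larkspur's profit: π_L = (298 - 3Q)q_L - (108q_L). Setting ∂π_L/∂q_L = 0: 190 - 6q_L - 3(q_R) = 0.
Rigel's profit: π_R = (298 - 3Q)q_R - (89q_R). Setting ∂π_R/∂q_R = 0: 209 - 6q_R - 3(q_L) = 0.
Best responses: q_L = (190 - 3q_R)/6, q_R = (209 - 3q_L)/6.
Solving the pair: q_L = 19, q_R = 76/3.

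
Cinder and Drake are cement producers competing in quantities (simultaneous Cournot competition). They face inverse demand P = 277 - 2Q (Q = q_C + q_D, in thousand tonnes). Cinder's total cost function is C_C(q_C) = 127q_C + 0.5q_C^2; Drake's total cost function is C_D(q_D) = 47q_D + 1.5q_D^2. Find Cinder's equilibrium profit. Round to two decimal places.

905.57

Cinder's profit: π_C = (277 - 2Q)q_C - (127q_C + (1/2)q_C²). Setting ∂π_C/∂q_C = 0: 150 - 5q_C - 2(q_D) = 0.
Drake's profit: π_D = (277 - 2Q)q_D - (47q_D + (3/2)q_D²). Setting ∂π_D/∂q_D = 0: 230 - 7q_D - 2(q_C) = 0.
Best responses: q_C = (150 - 2q_D)/5, q_D = (230 - 2q_C)/7.
Solving the pair: q_C = 590/31, q_D = 850/31.
Price P = 277 - 2·(1440/31) = 184.0968.
Cinder's profit: 184.0968·(590/31) - 127·(590/31) - (1/2)(590/31)² = 905.5671.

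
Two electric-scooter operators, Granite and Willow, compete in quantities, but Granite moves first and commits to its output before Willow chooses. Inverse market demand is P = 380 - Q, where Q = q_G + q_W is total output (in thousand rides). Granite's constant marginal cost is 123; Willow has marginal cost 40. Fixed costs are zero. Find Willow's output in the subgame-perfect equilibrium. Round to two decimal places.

Solve by backward induction. Given q_G, the follower Willow maximises π_W = (380 - q_G - q_W)q_W - 40q_W.
∂π_W/∂q_W = 340 - q_G - 2q_W = 0 gives the reaction function q_W = (340 - q_G)/2.
The leader anticipates this reaction. Substituting into P = 380 - Q gives P = 210 - (1/2)q_G, so π_G = (210 - (1/2)q_G)q_G - 123q_G.
The leader's first-order condition 87 - q_G = 0 yields q_G = 87.
Then q_W = (340 - 87)/2 = 253/2.

126.50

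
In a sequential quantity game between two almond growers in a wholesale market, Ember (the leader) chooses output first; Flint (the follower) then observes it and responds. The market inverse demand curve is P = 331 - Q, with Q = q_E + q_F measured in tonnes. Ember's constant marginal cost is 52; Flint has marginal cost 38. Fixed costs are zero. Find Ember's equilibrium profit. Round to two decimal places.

8778.13

The follower Flint best-responds to any q_E: π_F = (331 - Q)q_F - 38q_F.
Setting the follower's marginal profit to zero, 293 - q_E - 2q_F = 0, i.e. q_F = (293 - q_E)/2.
The leader anticipates this reaction. Substituting into P = 331 - Q gives P = 369/2 - (1/2)q_E, so π_E = (369/2 - (1/2)q_E)q_E - 52q_E.
The leader's first-order condition 265/2 - q_E = 0 yields q_E = 265/2.
Then q_F = (293 - 265/2)/2 = 321/4.
Price P = 331 - 851/4 = 473/4.
Ember's profit: (473/4 - 52)·(265/2) = 8778.1250.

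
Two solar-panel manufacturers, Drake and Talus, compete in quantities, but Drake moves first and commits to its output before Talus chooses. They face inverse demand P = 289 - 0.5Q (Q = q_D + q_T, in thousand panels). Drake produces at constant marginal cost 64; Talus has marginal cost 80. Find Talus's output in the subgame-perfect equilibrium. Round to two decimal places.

88.50

Solve by backward induction. Given q_D, the follower Talus maximises π_T = (289 - (1/2)q_D - (1/2)q_T)q_T - 80q_T.
∂π_T/∂q_T = 209 - (1/2)q_D - q_T = 0 gives the reaction function q_T = (209 - (1/2)q_D).
The leader anticipates this reaction. Substituting into P = 289 - 0.5Q gives P = 369/2 - (1/4)q_D, so π_D = (369/2 - (1/4)q_D)q_D - 64q_D.
The leader's first-order condition 241/2 - (1/2)q_D = 0 yields q_D = 241.
Then q_T = (209 - (1/2)·241) = 177/2.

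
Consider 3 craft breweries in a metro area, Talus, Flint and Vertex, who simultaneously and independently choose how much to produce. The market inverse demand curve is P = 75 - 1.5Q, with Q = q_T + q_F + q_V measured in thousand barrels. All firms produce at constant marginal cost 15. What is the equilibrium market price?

A representative firm's profit is π_i = q_i(75 - 1.5Q) - 15q_i.
Setting ∂π_i/∂q_i = 0 with rivals' quantities fixed: 60 - 3q_i - (3/2)·Σ_{j≠i} q_j = 0.
With identical firms every q_j equals q_i, so Σ_{j≠i} q_j = 2q_i and 60 = 6q_i, giving q_i = 10.
Total output Q = 30, so price P = 75 - (3/2)·30 = 30.

30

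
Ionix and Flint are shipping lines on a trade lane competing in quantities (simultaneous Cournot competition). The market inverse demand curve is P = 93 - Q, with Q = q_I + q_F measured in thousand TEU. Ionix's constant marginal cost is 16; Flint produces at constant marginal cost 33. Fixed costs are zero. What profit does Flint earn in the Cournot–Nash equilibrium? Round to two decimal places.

205.44

Ionix's profit: π_I = (93 - Q)q_I - (16q_I). Setting ∂π_I/∂q_I = 0: 77 - 2q_I - (q_F) = 0.
Flint's profit: π_F = (93 - Q)q_F - (33q_F). Setting ∂π_F/∂q_F = 0: 60 - 2q_F - (q_I) = 0.
So q_I = (77 - q_F)/2 and q_F = (60 - q_I)/2.
Solving the pair: q_I = 94/3, q_F = 43/3.
Price P = 93 - 137/3 = 142/3.
Flint's profit: (142/3 - 33)·(43/3) = 1849/9.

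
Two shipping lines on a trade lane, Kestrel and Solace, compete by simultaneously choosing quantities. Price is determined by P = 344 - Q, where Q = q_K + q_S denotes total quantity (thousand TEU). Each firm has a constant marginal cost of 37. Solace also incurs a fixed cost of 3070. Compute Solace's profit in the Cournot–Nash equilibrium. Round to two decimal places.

7402.11

Each firm earns π_i = (344 - Q)q_i - 37q_i.
Setting ∂π_i/∂q_i = 0 with rivals' quantities fixed: 307 - 2q_i - q_j = 0.
By symmetry each firm produces the same amount; substituting q_j = q_i yields q_i = 307/3.
Price P = 344 - 614/3 = 418/3.
Solace's profit: (418/3 - 37)·(307/3) - 3070 = 7402.1111.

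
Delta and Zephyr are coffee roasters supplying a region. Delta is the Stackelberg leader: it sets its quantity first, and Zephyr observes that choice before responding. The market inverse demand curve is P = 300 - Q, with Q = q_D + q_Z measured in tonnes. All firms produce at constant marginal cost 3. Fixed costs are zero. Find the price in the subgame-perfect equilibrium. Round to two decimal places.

77.25

Solve by backward induction. Given q_D, the follower Zephyr maximises π_Z = (300 - q_D - q_Z)q_Z - 3q_Z.
∂π_Z/∂q_Z = 297 - q_D - 2q_Z = 0 gives the reaction function q_Z = (297 - q_D)/2.
The leader anticipates this reaction. Substituting into P = 300 - Q gives P = 303/2 - (1/2)q_D, so π_D = (303/2 - (1/2)q_D)q_D - 3q_D.
The leader's first-order condition 297/2 - q_D = 0 yields q_D = 297/2.
Then q_Z = (297 - 297/2)/2 = 297/4.
Total output Q = 891/4, so price P = 300 - 891/4 = 309/4.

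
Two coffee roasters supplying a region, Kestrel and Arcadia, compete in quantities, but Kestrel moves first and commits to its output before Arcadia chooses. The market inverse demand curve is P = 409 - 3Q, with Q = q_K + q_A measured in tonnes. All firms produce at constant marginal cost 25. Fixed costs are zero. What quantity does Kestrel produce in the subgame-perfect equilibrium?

64

Solve by backward induction. Given q_K, the follower Arcadia maximises π_A = (409 - 3q_K - 3q_A)q_A - 25q_A.
Follower FOC: 384 - 3q_K - 6q_A = 0, so q_A(q_K) = (384 - 3q_K)/6.
Kestrel substitutes q_A(q_K) into its own profit: π_K = q_K(409 - 3q_K - (384 - 3q_K)/2) - 25q_K = (217 - (3/2)q_K)q_K - 25q_K.
The leader's first-order condition 192 - 3q_K = 0 yields q_K = 64.
Then q_A = (384 - 3·64)/6 = 32.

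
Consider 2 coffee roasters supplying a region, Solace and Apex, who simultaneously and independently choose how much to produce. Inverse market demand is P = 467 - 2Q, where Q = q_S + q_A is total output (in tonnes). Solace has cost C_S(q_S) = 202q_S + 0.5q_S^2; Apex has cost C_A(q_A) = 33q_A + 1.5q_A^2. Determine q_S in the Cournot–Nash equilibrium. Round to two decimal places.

31.84

Solace's profit: π_S = (467 - 2Q)q_S - (202q_S + (1/2)q_S²). Setting ∂π_S/∂q_S = 0: 265 - 5q_S - 2(q_A) = 0.
Apex's profit: π_A = (467 - 2Q)q_A - (33q_A + (3/2)q_A²). Setting ∂π_A/∂q_A = 0: 434 - 7q_A - 2(q_S) = 0.
Rearranging gives the reaction functions q_S = (265 - 2q_A)/5 and q_A = (434 - 2q_S)/7.
Solving the pair: q_S = 987/31, q_A = 1640/31.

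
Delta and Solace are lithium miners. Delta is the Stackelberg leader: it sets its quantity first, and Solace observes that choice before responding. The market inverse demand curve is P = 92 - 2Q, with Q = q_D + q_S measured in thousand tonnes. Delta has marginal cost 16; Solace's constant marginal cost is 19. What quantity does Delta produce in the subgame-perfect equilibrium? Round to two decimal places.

The follower Solace best-responds to any q_D: π_S = (92 - 2Q)q_S - 19q_S.
Follower FOC: 73 - 2q_D - 4q_S = 0, so q_S(q_D) = (73 - 2q_D)/4.
The leader anticipates this reaction. Substituting into P = 92 - 2Q gives P = 111/2 - q_D, so π_D = (111/2 - q_D)q_D - 16q_D.
Maximising: ∂π_D/∂q_D = 79/2 - 2q_D = 0, giving q_D = 79/4.
Then q_S = (73 - 2·(79/4))/4 = 67/8.

19.75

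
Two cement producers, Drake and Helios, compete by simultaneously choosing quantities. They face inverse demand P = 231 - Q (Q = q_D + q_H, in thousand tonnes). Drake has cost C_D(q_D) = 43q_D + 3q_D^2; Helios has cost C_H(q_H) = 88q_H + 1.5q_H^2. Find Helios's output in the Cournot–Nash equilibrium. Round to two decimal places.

Drake's profit: π_D = (231 - Q)q_D - (43q_D + 3q_D²). Setting ∂π_D/∂q_D = 0: 188 - 8q_D - (q_H) = 0.
Helios's profit: π_H = (231 - Q)q_H - (88q_H + (3/2)q_H²). Setting ∂π_H/∂q_H = 0: 143 - 5q_H - (q_D) = 0.
Best responses: q_D = (188 - q_H)/8, q_H = (143 - q_D)/5.
Substituting one into the other gives q_D = 797/39 and q_H = 956/39.

24.51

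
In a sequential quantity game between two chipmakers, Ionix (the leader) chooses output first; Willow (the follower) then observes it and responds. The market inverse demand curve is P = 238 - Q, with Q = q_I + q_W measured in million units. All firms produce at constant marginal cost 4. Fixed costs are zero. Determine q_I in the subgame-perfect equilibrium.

117

The follower Willow best-responds to any q_I: π_W = (238 - Q)q_W - 4q_W.
Setting the follower's marginal profit to zero, 234 - q_I - 2q_W = 0, i.e. q_W = (234 - q_I)/2.
The leader anticipates this reaction. Substituting into P = 238 - Q gives P = 121 - (1/2)q_I, so π_I = (121 - (1/2)q_I)q_I - 4q_I.
Leader FOC: 117 - q_I = 0, so q_I = 117.
Then q_W = (234 - 117)/2 = 117/2.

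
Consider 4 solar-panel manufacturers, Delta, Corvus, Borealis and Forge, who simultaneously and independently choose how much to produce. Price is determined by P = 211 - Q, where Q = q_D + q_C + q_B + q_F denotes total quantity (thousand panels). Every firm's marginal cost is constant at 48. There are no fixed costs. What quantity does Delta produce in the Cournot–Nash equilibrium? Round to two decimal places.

32.60

A representative firm's profit is π_i = q_i(211 - Q) - 48q_i.
Setting ∂π_i/∂q_i = 0 with rivals' quantities fixed: 163 - 2q_i - Σ_{j≠i} q_j = 0.
By symmetry each firm produces the same amount; substituting Σ_{j≠i} q_j = 3q_i yields q_i = 163/5.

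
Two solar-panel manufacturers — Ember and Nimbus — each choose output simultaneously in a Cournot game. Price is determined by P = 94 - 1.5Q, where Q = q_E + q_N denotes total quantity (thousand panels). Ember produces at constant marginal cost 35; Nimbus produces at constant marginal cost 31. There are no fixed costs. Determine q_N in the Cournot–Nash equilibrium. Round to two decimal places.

14.89

Ember's profit: π_E = (94 - 1.5Q)q_E - (35q_E). Setting ∂π_E/∂q_E = 0: 59 - 3q_E - (3/2)(q_N) = 0.
Nimbus's first-order condition: 63 - 3q_N - (3/2)(q_E) = 0.
Rearranging gives the reaction functions q_E = (59 - (3/2)q_N)/3 and q_N = (63 - (3/2)q_E)/3.
Solving the pair: q_E = 110/9, q_N = 134/9.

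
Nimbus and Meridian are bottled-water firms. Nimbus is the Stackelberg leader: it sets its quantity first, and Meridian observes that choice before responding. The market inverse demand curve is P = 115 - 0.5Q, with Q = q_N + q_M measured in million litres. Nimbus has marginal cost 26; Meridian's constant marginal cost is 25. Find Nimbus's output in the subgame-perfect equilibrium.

The follower Meridian best-responds to any q_N: π_M = (115 - 0.5Q)q_M - 25q_M.
Setting the follower's marginal profit to zero, 90 - (1/2)q_N - q_M = 0, i.e. q_M = (90 - (1/2)q_N).
Nimbus substitutes q_M(q_N) into its own profit: π_N = q_N(115 - (1/2)q_N - (90 - (1/2)q_N)/2) - 26q_N = (70 - (1/4)q_N)q_N - 26q_N.
The leader's first-order condition 44 - (1/2)q_N = 0 yields q_N = 88.
Then q_M = (90 - (1/2)·88) = 46.

88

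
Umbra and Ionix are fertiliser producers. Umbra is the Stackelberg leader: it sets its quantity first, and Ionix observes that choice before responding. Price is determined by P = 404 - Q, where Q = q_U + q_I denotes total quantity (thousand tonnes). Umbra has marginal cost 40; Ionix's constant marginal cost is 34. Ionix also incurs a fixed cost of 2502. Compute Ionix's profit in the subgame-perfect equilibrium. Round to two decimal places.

Solve by backward induction. Given q_U, the follower Ionix maximises π_I = (404 - q_U - q_I)q_I - 34q_I.
∂π_I/∂q_I = 370 - q_U - 2q_I = 0 gives the reaction function q_I = (370 - q_U)/2.
The leader anticipates this reaction. Substituting into P = 404 - Q gives P = 219 - (1/2)q_U, so π_U = (219 - (1/2)q_U)q_U - 40q_U.
Leader FOC: 179 - q_U = 0, so q_U = 179.
Then q_I = (370 - 179)/2 = 191/2.
Price P = 404 - 549/2 = 259/2.
Ionix's profit: (259/2 - 34)·(191/2) - 2502 = 6618.2500.

6618.25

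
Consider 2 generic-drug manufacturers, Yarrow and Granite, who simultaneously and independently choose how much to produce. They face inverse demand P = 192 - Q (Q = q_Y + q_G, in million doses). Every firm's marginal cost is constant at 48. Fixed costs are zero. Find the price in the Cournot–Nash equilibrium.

A representative firm's profit is π_i = q_i(192 - Q) - 48q_i.
Setting ∂π_i/∂q_i = 0 with rivals' quantities fixed: 144 - 2q_i - q_j = 0.
By symmetry each firm produces the same amount; substituting q_j = q_i yields q_i = 144/3 = 48.
Total output Q = 96, so price P = 192 - 96 = 96.

96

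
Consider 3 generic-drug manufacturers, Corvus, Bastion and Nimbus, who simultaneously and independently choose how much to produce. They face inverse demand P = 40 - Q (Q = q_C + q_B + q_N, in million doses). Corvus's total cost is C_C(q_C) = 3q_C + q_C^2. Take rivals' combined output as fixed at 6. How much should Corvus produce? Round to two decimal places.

7.75

With rivals' combined output fixed at 6, Corvus's profit is π_C = (40 - 6 - q_C)q_C - (3q_C + q_C²) = (34 - q_C)q_C - (3q_C + q_C²).
∂π_C/∂q_C = 31 - 4q_C = 0, so q_C = 31/4.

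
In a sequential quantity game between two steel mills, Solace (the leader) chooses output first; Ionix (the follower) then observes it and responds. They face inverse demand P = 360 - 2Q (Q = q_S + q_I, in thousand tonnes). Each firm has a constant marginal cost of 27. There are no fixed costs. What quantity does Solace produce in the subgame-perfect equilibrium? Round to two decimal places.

The follower Ionix best-responds to any q_S: π_I = (360 - 2Q)q_I - 27q_I.
Follower FOC: 333 - 2q_S - 4q_I = 0, so q_I(q_S) = (333 - 2q_S)/4.
The leader anticipates this reaction. Substituting into P = 360 - 2Q gives P = 387/2 - q_S, so π_S = (387/2 - q_S)q_S - 27q_S.
Maximising: ∂π_S/∂q_S = 333/2 - 2q_S = 0, giving q_S = 333/4.
Then q_I = (333 - 2·(333/4))/4 = 333/8.

83.25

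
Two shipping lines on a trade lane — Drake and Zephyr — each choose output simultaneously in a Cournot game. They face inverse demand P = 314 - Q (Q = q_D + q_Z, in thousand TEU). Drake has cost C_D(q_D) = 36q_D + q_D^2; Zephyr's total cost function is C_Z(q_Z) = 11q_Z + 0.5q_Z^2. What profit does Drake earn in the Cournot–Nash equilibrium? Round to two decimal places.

4660.51

Drake's profit: π_D = (314 - Q)q_D - (36q_D + q_D²). Setting ∂π_D/∂q_D = 0: 278 - 4q_D - (q_Z) = 0.
Zephyr's profit: π_Z = (314 - Q)q_Z - (11q_Z + (1/2)q_Z²). Setting ∂π_Z/∂q_Z = 0: 303 - 3q_Z - (q_D) = 0.
Best responses: q_D = (278 - q_Z)/4, q_Z = (303 - q_D)/3.
Substituting one into the other gives q_D = 531/11 and q_Z = 934/11.
Price P = 314 - 1465/11 = 1989/11.
Drake's profit: (1989/11)·(531/11) - 36·(531/11) - (531/11)² = 4660.5124.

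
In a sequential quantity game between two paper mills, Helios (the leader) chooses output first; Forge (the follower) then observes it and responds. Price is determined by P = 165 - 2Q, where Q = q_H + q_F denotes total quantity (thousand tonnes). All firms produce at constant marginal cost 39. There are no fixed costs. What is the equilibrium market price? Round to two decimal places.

70.50

The follower Forge best-responds to any q_H: π_F = (165 - 2Q)q_F - 39q_F.
∂π_F/∂q_F = 126 - 2q_H - 4q_F = 0 gives the reaction function q_F = (126 - 2q_H)/4.
The leader anticipates this reaction. Substituting into P = 165 - 2Q gives P = 102 - q_H, so π_H = (102 - q_H)q_H - 39q_H.
The leader's first-order condition 63 - 2q_H = 0 yields q_H = 63/2.
Then q_F = (126 - 2·(63/2))/4 = 63/4.
Total output Q = 189/4, so price P = 165 - 2·(189/4) = 141/2.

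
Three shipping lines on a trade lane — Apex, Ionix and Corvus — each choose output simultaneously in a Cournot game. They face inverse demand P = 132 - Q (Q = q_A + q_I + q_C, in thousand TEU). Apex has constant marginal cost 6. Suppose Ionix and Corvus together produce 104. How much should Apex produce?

With rivals' combined output fixed at 104, Apex's profit is π_A = (132 - 104 - q_A)q_A - (6q_A) = (28 - q_A)q_A - (6q_A).
∂π_A/∂q_A = 22 - 2q_A = 0, so q_A = 11.

11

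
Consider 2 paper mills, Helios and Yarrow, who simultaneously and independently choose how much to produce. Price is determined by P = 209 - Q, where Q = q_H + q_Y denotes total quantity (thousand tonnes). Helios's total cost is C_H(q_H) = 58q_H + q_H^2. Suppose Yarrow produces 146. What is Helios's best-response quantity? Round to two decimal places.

With the rival's output fixed at 146, Helios's profit is π_H = (209 - 146 - q_H)q_H - (58q_H + q_H²) = (63 - q_H)q_H - (58q_H + q_H²).
∂π_H/∂q_H = 5 - 4q_H = 0, so q_H = 5/4.

1.25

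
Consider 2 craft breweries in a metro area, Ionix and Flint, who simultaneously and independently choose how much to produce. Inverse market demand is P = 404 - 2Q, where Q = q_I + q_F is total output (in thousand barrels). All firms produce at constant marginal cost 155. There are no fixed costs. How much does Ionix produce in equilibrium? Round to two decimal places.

Each firm earns π_i = (404 - 2Q)q_i - 155q_i.
First-order condition (treating rivals' output as given): 249 - 4q_i - 2q_j = 0.
By symmetry each firm produces the same amount; substituting q_j = q_i yields q_i = 249/6 = 83/2.

41.50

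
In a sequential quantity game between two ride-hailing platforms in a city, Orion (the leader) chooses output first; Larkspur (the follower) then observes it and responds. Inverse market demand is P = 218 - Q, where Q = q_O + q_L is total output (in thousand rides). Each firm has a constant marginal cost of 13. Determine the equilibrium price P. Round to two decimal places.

64.25

Solve by backward induction. Given q_O, the follower Larkspur maximises π_L = (218 - q_O - q_L)q_L - 13q_L.
Setting the follower's marginal profit to zero, 205 - q_O - 2q_L = 0, i.e. q_L = (205 - q_O)/2.
The leader anticipates this reaction. Substituting into P = 218 - Q gives P = 231/2 - (1/2)q_O, so π_O = (231/2 - (1/2)q_O)q_O - 13q_O.
Maximising: ∂π_O/∂q_O = 205/2 - q_O = 0, giving q_O = 205/2.
Then q_L = (205 - 205/2)/2 = 205/4.
Total output Q = 615/4, so price P = 218 - 615/4 = 257/4.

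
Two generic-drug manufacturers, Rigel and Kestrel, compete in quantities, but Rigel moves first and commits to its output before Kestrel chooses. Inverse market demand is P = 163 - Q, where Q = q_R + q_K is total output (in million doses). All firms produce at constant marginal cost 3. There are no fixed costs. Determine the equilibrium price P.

Solve by backward induction. Given q_R, the follower Kestrel maximises π_K = (163 - q_R - q_K)q_K - 3q_K.
Setting the follower's marginal profit to zero, 160 - q_R - 2q_K = 0, i.e. q_K = (160 - q_R)/2.
The leader anticipates this reaction. Substituting into P = 163 - Q gives P = 83 - (1/2)q_R, so π_R = (83 - (1/2)q_R)q_R - 3q_R.
The leader's first-order condition 80 - q_R = 0 yields q_R = 80.
Then q_K = (160 - 80)/2 = 40.
Total output Q = 120, so price P = 163 - 120 = 43.

43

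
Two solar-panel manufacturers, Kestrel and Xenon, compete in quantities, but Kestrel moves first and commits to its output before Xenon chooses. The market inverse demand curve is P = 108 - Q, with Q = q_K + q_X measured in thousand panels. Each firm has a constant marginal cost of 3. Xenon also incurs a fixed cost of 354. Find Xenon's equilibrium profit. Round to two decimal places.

The follower Xenon best-responds to any q_K: π_X = (108 - Q)q_X - 3q_X.
Follower FOC: 105 - q_K - 2q_X = 0, so q_X(q_K) = (105 - q_K)/2.
The leader anticipates this reaction. Substituting into P = 108 - Q gives P = 111/2 - (1/2)q_K, so π_K = (111/2 - (1/2)q_K)q_K - 3q_K.
Maximising: ∂π_K/∂q_K = 105/2 - q_K = 0, giving q_K = 105/2.
Then q_X = (105 - 105/2)/2 = 105/4.
Price P = 108 - 315/4 = 117/4.
Xenon's profit: (117/4 - 3)·(105/4) - 354 = 335.0625.

335.06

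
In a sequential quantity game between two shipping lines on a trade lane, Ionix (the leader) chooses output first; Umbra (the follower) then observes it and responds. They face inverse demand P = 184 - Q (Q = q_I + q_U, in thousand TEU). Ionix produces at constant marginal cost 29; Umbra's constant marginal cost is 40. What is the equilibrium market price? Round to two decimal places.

Solve by backward induction. Given q_I, the follower Umbra maximises π_U = (184 - q_I - q_U)q_U - 40q_U.
Setting the follower's marginal profit to zero, 144 - q_I - 2q_U = 0, i.e. q_U = (144 - q_I)/2.
The leader anticipates this reaction. Substituting into P = 184 - Q gives P = 112 - (1/2)q_I, so π_I = (112 - (1/2)q_I)q_I - 29q_I.
Leader FOC: 83 - q_I = 0, so q_I = 83.
Then q_U = (144 - 83)/2 = 61/2.
Total output Q = 227/2, so price P = 184 - 227/2 = 141/2.

70.50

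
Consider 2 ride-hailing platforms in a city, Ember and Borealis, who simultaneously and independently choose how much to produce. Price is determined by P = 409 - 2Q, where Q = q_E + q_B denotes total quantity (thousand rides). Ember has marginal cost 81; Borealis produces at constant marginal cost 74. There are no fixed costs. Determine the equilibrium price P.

188

Ember's profit: π_E = (409 - 2Q)q_E - (81q_E). Setting ∂π_E/∂q_E = 0: 328 - 4q_E - 2(q_B) = 0.
Borealis's profit: π_B = (409 - 2Q)q_B - (74q_B). Setting ∂π_B/∂q_B = 0: 335 - 4q_B - 2(q_E) = 0.
Rearranging gives the reaction functions q_E = (328 - 2q_B)/4 and q_B = (335 - 2q_E)/4.
Substituting one into the other gives q_E = 107/2 and q_B = 57.
Total output Q = 221/2, so price P = 409 - 2·(221/2) = 188.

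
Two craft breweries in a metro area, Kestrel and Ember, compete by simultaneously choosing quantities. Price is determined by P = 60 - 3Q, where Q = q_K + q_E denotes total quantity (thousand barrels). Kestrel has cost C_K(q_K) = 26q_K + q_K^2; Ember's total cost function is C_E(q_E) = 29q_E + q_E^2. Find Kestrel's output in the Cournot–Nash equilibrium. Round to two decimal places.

Kestrel's profit: π_K = (60 - 3Q)q_K - (26q_K + q_K²). Setting ∂π_K/∂q_K = 0: 34 - 8q_K - 3(q_E) = 0.
Ember's profit: π_E = (60 - 3Q)q_E - (29q_E + q_E²). Setting ∂π_E/∂q_E = 0: 31 - 8q_E - 3(q_K) = 0.
So q_K = (34 - 3q_E)/8 and q_E = (31 - 3q_K)/8.
Substituting one into the other gives q_K = 179/55 and q_E = 146/55.

3.25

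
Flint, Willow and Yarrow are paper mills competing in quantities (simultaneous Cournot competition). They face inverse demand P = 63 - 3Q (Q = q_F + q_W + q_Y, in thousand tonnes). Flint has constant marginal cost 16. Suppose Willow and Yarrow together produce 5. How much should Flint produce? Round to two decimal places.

5.33

With rivals' combined output fixed at 5, Flint's profit is π_F = (63 - 3·5 - 3q_F)q_F - (16q_F) = (48 - 3q_F)q_F - (16q_F).
∂π_F/∂q_F = 32 - 6q_F = 0, so q_F = 16/3.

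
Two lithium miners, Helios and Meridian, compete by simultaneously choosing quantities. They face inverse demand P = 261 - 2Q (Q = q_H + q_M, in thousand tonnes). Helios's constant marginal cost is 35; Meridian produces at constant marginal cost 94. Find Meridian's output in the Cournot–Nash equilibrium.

18

Helios's profit: π_H = (261 - 2Q)q_H - (35q_H). Setting ∂π_H/∂q_H = 0: 226 - 4q_H - 2(q_M) = 0.
Meridian's first-order condition: 167 - 4q_M - 2(q_H) = 0.
Best responses: q_H = (226 - 2q_M)/4, q_M = (167 - 2q_H)/4.
Solving the pair: q_H = 95/2, q_M = 18.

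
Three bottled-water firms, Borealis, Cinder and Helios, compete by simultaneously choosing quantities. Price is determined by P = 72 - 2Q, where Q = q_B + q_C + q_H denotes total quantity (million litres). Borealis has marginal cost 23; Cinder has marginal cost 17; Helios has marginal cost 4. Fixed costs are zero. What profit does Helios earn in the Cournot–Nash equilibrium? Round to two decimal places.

312.50

Borealis's profit: π_B = (72 - 2Q)q_B - (23q_B). Setting ∂π_B/∂q_B = 0: 49 - 4q_B - 2(q_C + q_H) = 0.
Cinder's first-order condition: 55 - 4q_C - 2(q_B + q_H) = 0.
Helios's profit: π_H = (72 - 2Q)q_H - (4q_H). Setting ∂π_H/∂q_H = 0: 68 - 4q_H - 2(q_B + q_C) = 0.
Adding the 3 first-order conditions: 172 − 8Q = 0, so Q = 43/2.
Back-substituting: q_B = (49 − 43)/2 = 3, q_C = (55 − 43)/2 = 6, q_H = (68 − 43)/2 = 25/2.
Price P = 72 - 2·(43/2) = 29.
Helios's profit: (29 - 4)·(25/2) = 625/2.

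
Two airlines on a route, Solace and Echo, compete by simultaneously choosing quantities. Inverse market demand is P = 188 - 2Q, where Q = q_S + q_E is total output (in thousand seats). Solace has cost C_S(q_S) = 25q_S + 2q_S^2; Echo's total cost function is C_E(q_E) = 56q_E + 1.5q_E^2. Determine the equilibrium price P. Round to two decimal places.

Solace's profit: π_S = (188 - 2Q)q_S - (25q_S + 2q_S²). Setting ∂π_S/∂q_S = 0: 163 - 8q_S - 2(q_E) = 0.
Echo's profit: π_E = (188 - 2Q)q_E - (56q_E + (3/2)q_E²). Setting ∂π_E/∂q_E = 0: 132 - 7q_E - 2(q_S) = 0.
So q_S = (163 - 2q_E)/8 and q_E = (132 - 2q_S)/7.
Solving the pair: q_S = 877/52, q_E = 365/26.
Total output Q = 1607/52, so price P = 188 - 2·(1607/52) = 126.1923.

126.19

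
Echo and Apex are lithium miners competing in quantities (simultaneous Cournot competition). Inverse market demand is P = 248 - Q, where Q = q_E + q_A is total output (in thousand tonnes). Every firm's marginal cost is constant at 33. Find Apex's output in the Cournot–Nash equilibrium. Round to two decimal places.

71.67

A representative firm's profit is π_i = q_i(248 - Q) - 33q_i.
First-order condition (treating rivals' output as given): 215 - 2q_i - q_j = 0.
By symmetry each firm produces the same amount; substituting q_j = q_i yields q_i = 215/3.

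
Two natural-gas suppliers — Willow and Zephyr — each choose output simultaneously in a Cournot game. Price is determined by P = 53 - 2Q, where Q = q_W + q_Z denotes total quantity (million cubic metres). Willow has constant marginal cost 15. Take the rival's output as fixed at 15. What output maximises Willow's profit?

With the rival's output fixed at 15, Willow's profit is π_W = (53 - 2·15 - 2q_W)q_W - (15q_W) = (23 - 2q_W)q_W - (15q_W).
∂π_W/∂q_W = 8 - 4q_W = 0, so q_W = 2.

2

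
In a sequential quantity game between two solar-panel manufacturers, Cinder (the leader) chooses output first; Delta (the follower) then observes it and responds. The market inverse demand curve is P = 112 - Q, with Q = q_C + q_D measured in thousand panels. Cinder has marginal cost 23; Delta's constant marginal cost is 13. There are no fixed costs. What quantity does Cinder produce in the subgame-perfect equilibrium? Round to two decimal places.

Solve by backward induction. Given q_C, the follower Delta maximises π_D = (112 - q_C - q_D)q_D - 13q_D.
Follower FOC: 99 - q_C - 2q_D = 0, so q_D(q_C) = (99 - q_C)/2.
Cinder substitutes q_D(q_C) into its own profit: π_C = q_C(112 - q_C - (99 - q_C)/2) - 23q_C = (125/2 - (1/2)q_C)q_C - 23q_C.
Maximising: ∂π_C/∂q_C = 79/2 - q_C = 0, giving q_C = 79/2.
Then q_D = (99 - 79/2)/2 = 119/4.

39.50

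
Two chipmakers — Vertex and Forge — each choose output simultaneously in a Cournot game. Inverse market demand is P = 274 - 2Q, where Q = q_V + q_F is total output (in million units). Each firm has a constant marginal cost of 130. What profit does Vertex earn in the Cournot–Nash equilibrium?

Each firm earns π_i = (274 - 2Q)q_i - 130q_i.
First-order condition (treating rivals' output as given): 144 - 4q_i - 2q_j = 0.
With identical firms every q_j equals q_i, so q_j = q_i and 144 = 6q_i, giving q_i = 24.
Price P = 274 - 2·48 = 178.
Vertex's profit: (178 - 130)·24 = 1152.

1152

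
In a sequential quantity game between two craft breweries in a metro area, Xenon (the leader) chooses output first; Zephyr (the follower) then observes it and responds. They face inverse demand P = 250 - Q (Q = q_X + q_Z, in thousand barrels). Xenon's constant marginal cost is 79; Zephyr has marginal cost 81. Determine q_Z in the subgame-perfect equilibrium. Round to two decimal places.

41.25

Solve by backward induction. Given q_X, the follower Zephyr maximises π_Z = (250 - q_X - q_Z)q_Z - 81q_Z.
∂π_Z/∂q_Z = 169 - q_X - 2q_Z = 0 gives the reaction function q_Z = (169 - q_X)/2.
The leader anticipates this reaction. Substituting into P = 250 - Q gives P = 331/2 - (1/2)q_X, so π_X = (331/2 - (1/2)q_X)q_X - 79q_X.
Leader FOC: 173/2 - q_X = 0, so q_X = 173/2.
Then q_Z = (169 - 173/2)/2 = 165/4.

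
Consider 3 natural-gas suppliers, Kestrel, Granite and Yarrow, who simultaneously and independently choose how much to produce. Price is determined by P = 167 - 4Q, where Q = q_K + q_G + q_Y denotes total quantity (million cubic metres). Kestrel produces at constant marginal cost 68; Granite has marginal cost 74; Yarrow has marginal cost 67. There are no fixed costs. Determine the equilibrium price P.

Kestrel's profit: π_K = (167 - 4Q)q_K - (68q_K). Setting ∂π_K/∂q_K = 0: 99 - 8q_K - 4(q_G + q_Y) = 0.
Granite's profit: π_G = (167 - 4Q)q_G - (74q_G). Setting ∂π_G/∂q_G = 0: 93 - 8q_G - 4(q_K + q_Y) = 0.
Yarrow's first-order condition: 100 - 8q_Y - 4(q_K + q_G) = 0.
Summing all 3 equations gives 292 − 16Q = 0, hence Q = 73/4.
Back-substituting: q_K = (99 − 73)/4 = 13/2, q_G = (93 − 73)/4 = 5, q_Y = (100 − 73)/4 = 27/4.
Total output Q = 73/4, so price P = 167 - 4·(73/4) = 94.

94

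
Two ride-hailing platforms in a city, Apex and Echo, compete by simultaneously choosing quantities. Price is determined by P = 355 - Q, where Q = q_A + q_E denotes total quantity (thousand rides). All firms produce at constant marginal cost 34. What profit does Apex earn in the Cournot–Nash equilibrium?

A representative firm's profit is π_i = q_i(355 - Q) - 34q_i.
First-order condition (treating rivals' output as given): 321 - 2q_i - q_j = 0.
With identical firms every q_j equals q_i, so q_j = q_i and 321 = 3q_i, giving q_i = 107.
Price P = 355 - 214 = 141.
Apex's profit: (141 - 34)·107 = 11449.

11449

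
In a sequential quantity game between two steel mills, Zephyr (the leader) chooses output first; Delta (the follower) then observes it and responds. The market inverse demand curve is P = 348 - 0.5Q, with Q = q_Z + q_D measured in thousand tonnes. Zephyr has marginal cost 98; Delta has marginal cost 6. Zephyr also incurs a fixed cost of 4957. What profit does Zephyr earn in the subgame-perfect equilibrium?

1284

The follower Delta best-responds to any q_Z: π_D = (348 - 0.5Q)q_D - 6q_D.
∂π_D/∂q_D = 342 - (1/2)q_Z - q_D = 0 gives the reaction function q_D = (342 - (1/2)q_Z).
Zephyr substitutes q_D(q_Z) into its own profit: π_Z = q_Z(348 - (1/2)q_Z - (342 - (1/2)q_Z)/2) - 98q_Z = (177 - (1/4)q_Z)q_Z - 98q_Z.
The leader's first-order condition 79 - (1/2)q_Z = 0 yields q_Z = 158.
Then q_D = (342 - (1/2)·158) = 263.
Price P = 348 - (1/2)·421 = 275/2.
Zephyr's profit: (275/2 - 98)·158 - 4957 = 1284.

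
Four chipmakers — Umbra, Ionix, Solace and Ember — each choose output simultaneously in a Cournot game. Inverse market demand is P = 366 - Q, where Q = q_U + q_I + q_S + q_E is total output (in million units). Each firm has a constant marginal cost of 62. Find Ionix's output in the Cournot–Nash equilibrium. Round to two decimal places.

60.80

Each firm earns π_i = (366 - Q)q_i - 62q_i.
Setting ∂π_i/∂q_i = 0 with rivals' quantities fixed: 304 - 2q_i - Σ_{j≠i} q_j = 0.
By symmetry each firm produces the same amount; substituting Σ_{j≠i} q_j = 3q_i yields q_i = 304/5.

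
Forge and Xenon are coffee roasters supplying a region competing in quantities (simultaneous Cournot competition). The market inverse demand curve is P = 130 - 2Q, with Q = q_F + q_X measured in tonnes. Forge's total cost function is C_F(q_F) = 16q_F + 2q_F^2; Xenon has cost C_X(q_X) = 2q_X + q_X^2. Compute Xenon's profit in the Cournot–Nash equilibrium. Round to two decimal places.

981.84

Forge's profit: π_F = (130 - 2Q)q_F - (16q_F + 2q_F²). Setting ∂π_F/∂q_F = 0: 114 - 8q_F - 2(q_X) = 0.
Xenon's profit: π_X = (130 - 2Q)q_X - (2q_X + q_X²). Setting ∂π_X/∂q_X = 0: 128 - 6q_X - 2(q_F) = 0.
Rearranging gives the reaction functions q_F = (114 - 2q_X)/8 and q_X = (128 - 2q_F)/6.
Substituting one into the other gives q_F = 107/11 and q_X = 199/11.
Price P = 130 - 2·(306/11) = 818/11.
Xenon's profit: (818/11)·(199/11) - 2·(199/11) - (199/11)² = 981.8430.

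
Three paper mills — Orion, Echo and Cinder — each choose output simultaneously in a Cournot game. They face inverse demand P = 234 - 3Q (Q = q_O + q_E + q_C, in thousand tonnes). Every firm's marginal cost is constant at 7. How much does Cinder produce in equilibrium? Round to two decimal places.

18.92

Each firm earns π_i = (234 - 3Q)q_i - 7q_i.
Setting ∂π_i/∂q_i = 0 with rivals' quantities fixed: 227 - 6q_i - 3·Σ_{j≠i} q_j = 0.
By symmetry each firm produces the same amount; substituting Σ_{j≠i} q_j = 2q_i yields q_i = 227/12.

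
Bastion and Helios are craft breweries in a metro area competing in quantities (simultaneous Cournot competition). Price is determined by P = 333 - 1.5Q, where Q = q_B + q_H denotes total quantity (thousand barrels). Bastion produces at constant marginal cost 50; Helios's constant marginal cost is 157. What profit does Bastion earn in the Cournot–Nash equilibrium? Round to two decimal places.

Bastion's profit: π_B = (333 - 1.5Q)q_B - (50q_B). Setting ∂π_B/∂q_B = 0: 283 - 3q_B - (3/2)(q_H) = 0.
Helios's profit: π_H = (333 - 1.5Q)q_H - (157q_H). Setting ∂π_H/∂q_H = 0: 176 - 3q_H - (3/2)(q_B) = 0.
Best responses: q_B = (283 - (3/2)q_H)/3, q_H = (176 - (3/2)q_B)/3.
Substituting one into the other gives q_B = 260/3 and q_H = 46/3.
Price P = 333 - (3/2)·102 = 180.
Bastion's profit: (180 - 50)·(260/3) = 11266.6667.

11266.67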